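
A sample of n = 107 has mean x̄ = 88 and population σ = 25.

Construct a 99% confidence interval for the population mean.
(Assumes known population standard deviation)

Confidence level: 99%, α = 0.01
z_0.005 = 2.576
SE = σ/√n = 25/√107 = 2.4168
Margin of error = 2.576 × 2.4168 = 6.2257
CI: x̄ ± margin = 88 ± 6.2257
CI: (81.7743, 94.2257)

Answer: (81.7743, 94.2257)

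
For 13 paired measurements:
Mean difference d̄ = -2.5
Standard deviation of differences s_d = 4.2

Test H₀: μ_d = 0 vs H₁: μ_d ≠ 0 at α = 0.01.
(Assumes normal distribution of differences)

df = n - 1 = 12
SE = s_d/√n = 4.2/√13 = 1.1649
t = d̄/SE = -2.5/1.1649 = -2.1461
Critical value: t_{0.005,12} = ±3.055
p-value ≈ 0.0530
Decision: fail to reject H₀

Answer: t = -2.1461, fail to reject H₀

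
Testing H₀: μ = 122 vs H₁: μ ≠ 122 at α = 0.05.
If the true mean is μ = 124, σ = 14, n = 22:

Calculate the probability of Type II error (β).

Answer: β ≈ 0.8972

Derivation:
SE = σ/√n = 14/√22 = 2.9848
Critical values: μ₀ ± z_0.025×SE = 122 ± 1.960×2.9848
Acceptance region: (116.1498, 127.8502)
Under H₁ (μ = 124): z_high = (127.8502 - 124)/2.9848 = 1.2899, z_low = (116.1498 - 124)/2.9848 = -2.6301
β = P(not reject | H₁) = Φ(1.2899) - Φ(-2.6301) ≈ 0.8972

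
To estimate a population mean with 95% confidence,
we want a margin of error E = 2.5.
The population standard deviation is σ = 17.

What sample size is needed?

Answer: n = 178

Derivation:
z_0.025 = 1.960
n = (z×σ/E)² = (1.960×17/2.5)²
n = 177.6356
Round up: n = 178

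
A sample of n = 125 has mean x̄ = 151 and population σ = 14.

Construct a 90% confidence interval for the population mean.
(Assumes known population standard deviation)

Confidence level: 90%, α = 0.1
z_0.05 = 1.645
SE = σ/√n = 14/√125 = 1.2522
Margin of error = 1.645 × 1.2522 = 2.0599
CI: x̄ ± margin = 151 ± 2.0599
CI: (148.9401, 153.0599)

Answer: (148.9401, 153.0599)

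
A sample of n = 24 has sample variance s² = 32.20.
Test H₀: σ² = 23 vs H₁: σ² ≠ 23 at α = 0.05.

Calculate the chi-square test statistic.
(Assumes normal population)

Answer: χ² = 32.2000, fail to reject H₀

Derivation:
df = n - 1 = 23
χ² = (n-1)s²/σ₀² = 23×32.20/23 = 32.2000
Critical values: χ²_{0.975,23} = 11.689, χ²_{0.025,23} = 38.076
Rejection region: χ² < 11.689 or χ² > 38.076
Decision: fail to reject H₀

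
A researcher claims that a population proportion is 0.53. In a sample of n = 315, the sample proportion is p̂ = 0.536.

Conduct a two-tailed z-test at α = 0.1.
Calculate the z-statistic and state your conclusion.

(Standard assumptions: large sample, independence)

Answer: z = 0.2134, fail to reject H₀

Derivation:
H₀: p = 0.53, H₁: p ≠ 0.53
Standard error: SE = √(p₀(1-p₀)/n) = √(0.53×0.47/315) = 0.028121
z-statistic: z = (p̂ - p₀)/SE = (0.536 - 0.53)/0.028121 = 0.2134
Critical value: z_0.05 = ±1.645
p-value = 0.8310
Decision: fail to reject H₀ at α = 0.1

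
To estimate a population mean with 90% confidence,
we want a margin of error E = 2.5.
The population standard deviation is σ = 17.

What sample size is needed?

Answer: n = 126

Derivation:
z_0.05 = 1.645
n = (z×σ/E)² = (1.645×17/2.5)²
n = 125.1266
Round up: n = 126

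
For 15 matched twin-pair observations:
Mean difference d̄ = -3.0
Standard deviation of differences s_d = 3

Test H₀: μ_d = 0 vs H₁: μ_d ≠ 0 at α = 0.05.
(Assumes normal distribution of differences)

df = n - 1 = 14
SE = s_d/√n = 3/√15 = 0.7746
t = d̄/SE = -3.0/0.7746 = -3.8730
Critical value: t_{0.025,14} = ±2.145
p-value ≈ 0.0017
Decision: reject H₀

Answer: t = -3.8730, reject H₀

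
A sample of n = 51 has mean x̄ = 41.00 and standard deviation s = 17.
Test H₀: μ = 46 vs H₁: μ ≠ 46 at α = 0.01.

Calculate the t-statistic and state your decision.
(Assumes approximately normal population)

df = n - 1 = 50
SE = s/√n = 17/√51 = 2.3805
t = (x̄ - μ₀)/SE = (41.00 - 46)/2.3805 = -2.1004
Critical value: t_{0.005,50} = ±2.678
p-value ≈ 0.0408
Decision: fail to reject H₀

Answer: t = -2.1004, fail to reject H₀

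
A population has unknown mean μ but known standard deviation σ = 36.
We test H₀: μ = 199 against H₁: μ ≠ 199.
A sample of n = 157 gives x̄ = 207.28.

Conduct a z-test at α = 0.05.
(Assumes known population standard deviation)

Answer: z = 2.8819, reject H₀

Derivation:
Standard error: SE = σ/√n = 36/√157 = 2.8731
z-statistic: z = (x̄ - μ₀)/SE = (207.28 - 199)/2.8731 = 2.8819
Critical value: ±1.960
p-value = 0.0040
Decision: reject H₀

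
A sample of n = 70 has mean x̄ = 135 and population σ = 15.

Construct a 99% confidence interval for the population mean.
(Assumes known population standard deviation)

Confidence level: 99%, α = 0.01
z_0.005 = 2.576
SE = σ/√n = 15/√70 = 1.7928
Margin of error = 2.576 × 1.7928 = 4.6183
CI: x̄ ± margin = 135 ± 4.6183
CI: (130.3817, 139.6183)

Answer: (130.3817, 139.6183)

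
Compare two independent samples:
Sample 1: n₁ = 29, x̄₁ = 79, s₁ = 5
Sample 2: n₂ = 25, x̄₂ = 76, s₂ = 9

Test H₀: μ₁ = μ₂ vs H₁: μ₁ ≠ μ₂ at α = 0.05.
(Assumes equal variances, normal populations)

Answer: t = 1.5415, fail to reject H₀

Derivation:
Pooled variance: s²_p = [28×5² + 24×9²]/(52) = 50.8462
s_p = 7.1307
SE = s_p×√(1/n₁ + 1/n₂) = 7.1307×√(1/29 + 1/25) = 1.9461
t = (x̄₁ - x̄₂)/SE = (79 - 76)/1.9461 = 1.5415
df = 52, t-critical = ±2.007
Decision: fail to reject H₀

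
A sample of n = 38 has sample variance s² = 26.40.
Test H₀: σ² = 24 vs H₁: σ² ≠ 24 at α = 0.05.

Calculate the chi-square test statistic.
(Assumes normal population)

df = n - 1 = 37
χ² = (n-1)s²/σ₀² = 37×26.40/24 = 40.7000
Critical values: χ²_{0.975,37} = 22.106, χ²_{0.025,37} = 55.668
Rejection region: χ² < 22.106 or χ² > 55.668
Decision: fail to reject H₀

Answer: χ² = 40.7000, fail to reject H₀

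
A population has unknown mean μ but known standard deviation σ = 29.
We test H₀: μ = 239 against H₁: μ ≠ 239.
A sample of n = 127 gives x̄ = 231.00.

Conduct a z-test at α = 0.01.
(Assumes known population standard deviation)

Standard error: SE = σ/√n = 29/√127 = 2.5733
z-statistic: z = (x̄ - μ₀)/SE = (231.00 - 239)/2.5733 = -3.1088
Critical value: ±2.576
p-value = 0.0019
Decision: reject H₀

Answer: z = -3.1088, reject H₀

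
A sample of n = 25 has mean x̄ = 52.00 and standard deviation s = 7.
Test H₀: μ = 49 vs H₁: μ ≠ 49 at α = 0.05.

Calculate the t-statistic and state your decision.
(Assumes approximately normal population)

Answer: t = 2.1429, reject H₀

Derivation:
df = n - 1 = 24
SE = s/√n = 7/√25 = 1.4000
t = (x̄ - μ₀)/SE = (52.00 - 49)/1.4000 = 2.1429
Critical value: t_{0.025,24} = ±2.064
p-value ≈ 0.0425
Decision: reject H₀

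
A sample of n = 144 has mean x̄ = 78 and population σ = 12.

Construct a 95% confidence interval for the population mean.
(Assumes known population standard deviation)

Answer: (76.0400, 79.9600)

Derivation:
Confidence level: 95%, α = 0.05
z_0.025 = 1.960
SE = σ/√n = 12/√144 = 1.0000
Margin of error = 1.960 × 1.0000 = 1.9600
CI: x̄ ± margin = 78 ± 1.9600
CI: (76.0400, 79.9600)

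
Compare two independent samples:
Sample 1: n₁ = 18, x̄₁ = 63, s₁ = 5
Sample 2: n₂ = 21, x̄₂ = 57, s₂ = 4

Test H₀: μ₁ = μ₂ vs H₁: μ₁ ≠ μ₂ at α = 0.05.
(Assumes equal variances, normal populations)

Answer: t = 4.1629, reject H₀

Derivation:
Pooled variance: s²_p = [17×5² + 20×4²]/(37) = 20.1351
s_p = 4.4872
SE = s_p×√(1/n₁ + 1/n₂) = 4.4872×√(1/18 + 1/21) = 1.4413
t = (x̄₁ - x̄₂)/SE = (63 - 57)/1.4413 = 4.1629
df = 37, t-critical = ±2.026
Decision: reject H₀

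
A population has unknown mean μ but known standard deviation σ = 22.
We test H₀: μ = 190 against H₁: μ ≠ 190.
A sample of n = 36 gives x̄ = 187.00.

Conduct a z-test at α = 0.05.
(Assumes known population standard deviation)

Standard error: SE = σ/√n = 22/√36 = 3.6667
z-statistic: z = (x̄ - μ₀)/SE = (187.00 - 190)/3.6667 = -0.8182
Critical value: ±1.960
p-value = 0.4132
Decision: fail to reject H₀

Answer: z = -0.8182, fail to reject H₀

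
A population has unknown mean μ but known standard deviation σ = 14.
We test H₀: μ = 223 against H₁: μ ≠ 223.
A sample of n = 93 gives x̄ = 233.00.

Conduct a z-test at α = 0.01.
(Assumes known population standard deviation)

Answer: z = 6.8885, reject H₀

Derivation:
Standard error: SE = σ/√n = 14/√93 = 1.4517
z-statistic: z = (x̄ - μ₀)/SE = (233.00 - 223)/1.4517 = 6.8885
Critical value: ±2.576
p-value < 0.0001
Decision: reject H₀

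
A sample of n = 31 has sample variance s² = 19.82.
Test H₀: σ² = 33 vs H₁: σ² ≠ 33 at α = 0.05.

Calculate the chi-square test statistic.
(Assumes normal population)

df = n - 1 = 30
χ² = (n-1)s²/σ₀² = 30×19.82/33 = 18.0182
Critical values: χ²_{0.975,30} = 16.791, χ²_{0.025,30} = 46.979
Rejection region: χ² < 16.791 or χ² > 46.979
Decision: fail to reject H₀

Answer: χ² = 18.0182, fail to reject H₀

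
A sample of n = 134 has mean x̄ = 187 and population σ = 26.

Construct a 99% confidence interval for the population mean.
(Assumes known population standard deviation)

Confidence level: 99%, α = 0.01
z_0.005 = 2.576
SE = σ/√n = 26/√134 = 2.2461
Margin of error = 2.576 × 2.2461 = 5.7860
CI: x̄ ± margin = 187 ± 5.7860
CI: (181.2140, 192.7860)

Answer: (181.2140, 192.7860)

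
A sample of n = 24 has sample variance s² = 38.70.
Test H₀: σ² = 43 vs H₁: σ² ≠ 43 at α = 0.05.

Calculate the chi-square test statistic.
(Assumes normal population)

Answer: χ² = 20.7000, fail to reject H₀

Derivation:
df = n - 1 = 23
χ² = (n-1)s²/σ₀² = 23×38.70/43 = 20.7000
Critical values: χ²_{0.975,23} = 11.689, χ²_{0.025,23} = 38.076
Rejection region: χ² < 11.689 or χ² > 38.076
Decision: fail to reject H₀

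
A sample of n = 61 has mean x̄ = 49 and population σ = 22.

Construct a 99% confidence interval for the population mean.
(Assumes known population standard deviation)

Confidence level: 99%, α = 0.01
z_0.005 = 2.576
SE = σ/√n = 22/√61 = 2.8168
Margin of error = 2.576 × 2.8168 = 7.2561
CI: x̄ ± margin = 49 ± 7.2561
CI: (41.7439, 56.2561)

Answer: (41.7439, 56.2561)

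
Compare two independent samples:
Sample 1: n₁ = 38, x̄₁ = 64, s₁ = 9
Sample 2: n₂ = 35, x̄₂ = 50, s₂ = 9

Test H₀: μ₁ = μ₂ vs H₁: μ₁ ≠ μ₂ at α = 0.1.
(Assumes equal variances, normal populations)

Pooled variance: s²_p = [37×9² + 34×9²]/(71) = 81.0000
s_p = 9.0000
SE = s_p×√(1/n₁ + 1/n₂) = 9.0000×√(1/38 + 1/35) = 2.1085
t = (x̄₁ - x̄₂)/SE = (64 - 50)/2.1085 = 6.6398
df = 71, t-critical = ±1.667
Decision: reject H₀

Answer: t = 6.6398, reject H₀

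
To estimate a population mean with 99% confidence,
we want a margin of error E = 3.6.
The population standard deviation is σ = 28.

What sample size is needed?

Answer: n = 402

Derivation:
z_0.005 = 2.576
n = (z×σ/E)² = (2.576×28/3.6)²
n = 401.4235
Round up: n = 402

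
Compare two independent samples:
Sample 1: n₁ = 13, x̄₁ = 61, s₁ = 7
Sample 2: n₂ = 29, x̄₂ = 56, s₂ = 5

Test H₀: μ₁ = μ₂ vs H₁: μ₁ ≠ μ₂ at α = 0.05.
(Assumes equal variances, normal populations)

Pooled variance: s²_p = [12×7² + 28×5²]/(40) = 32.2000
s_p = 5.6745
SE = s_p×√(1/n₁ + 1/n₂) = 5.6745×√(1/13 + 1/29) = 1.8940
t = (x̄₁ - x̄₂)/SE = (61 - 56)/1.8940 = 2.6399
df = 40, t-critical = ±2.021
Decision: reject H₀

Answer: t = 2.6399, reject H₀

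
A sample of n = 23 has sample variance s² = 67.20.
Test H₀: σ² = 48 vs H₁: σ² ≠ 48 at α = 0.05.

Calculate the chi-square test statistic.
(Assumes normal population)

Answer: χ² = 30.8000, fail to reject H₀

Derivation:
df = n - 1 = 22
χ² = (n-1)s²/σ₀² = 22×67.20/48 = 30.8000
Critical values: χ²_{0.975,22} = 10.982, χ²_{0.025,22} = 36.781
Rejection region: χ² < 10.982 or χ² > 36.781
Decision: fail to reject H₀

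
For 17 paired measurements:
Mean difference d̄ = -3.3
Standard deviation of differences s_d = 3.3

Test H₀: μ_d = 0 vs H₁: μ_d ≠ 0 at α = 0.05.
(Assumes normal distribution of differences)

Answer: t = -4.1229, reject H₀

Derivation:
df = n - 1 = 16
SE = s_d/√n = 3.3/√17 = 0.8004
t = d̄/SE = -3.3/0.8004 = -4.1229
Critical value: t_{0.025,16} = ±2.120
p-value ≈ 0.0008
Decision: reject H₀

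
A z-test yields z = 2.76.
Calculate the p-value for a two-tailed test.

Answer: p-value ≈ 0.0058

Derivation:
For z = 2.76:
p = 2×P(Z > |2.76|) = 2×(1 - Φ(2.76)) = 0.0058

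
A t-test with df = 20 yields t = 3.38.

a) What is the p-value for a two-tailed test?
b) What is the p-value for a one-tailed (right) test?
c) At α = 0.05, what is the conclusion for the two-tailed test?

Answer: a) 0.0030, b) 0.0015, c) reject H₀

Derivation:
Using t-distribution with df = 20:
a) Two-tailed: p = 2×P(T > 3.38) = 0.0030
b) One-tailed: p = P(T > 3.38) = 0.0015
c) 0.0030 < 0.05, reject H₀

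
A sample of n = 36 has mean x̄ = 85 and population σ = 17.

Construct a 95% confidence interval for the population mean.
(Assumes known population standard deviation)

Confidence level: 95%, α = 0.05
z_0.025 = 1.960
SE = σ/√n = 17/√36 = 2.8333
Margin of error = 1.960 × 2.8333 = 5.5533
CI: x̄ ± margin = 85 ± 5.5533
CI: (79.4467, 90.5533)

Answer: (79.4467, 90.5533)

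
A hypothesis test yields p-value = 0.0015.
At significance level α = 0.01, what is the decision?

Compare p-value to α:
0.0015 < 0.01
Decision: reject H₀

Answer: reject H₀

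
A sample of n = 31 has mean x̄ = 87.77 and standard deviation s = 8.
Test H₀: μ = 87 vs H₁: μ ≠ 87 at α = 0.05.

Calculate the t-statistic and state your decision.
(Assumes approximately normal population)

Answer: t = 0.5359, fail to reject H₀

Derivation:
df = n - 1 = 30
SE = s/√n = 8/√31 = 1.4368
t = (x̄ - μ₀)/SE = (87.77 - 87)/1.4368 = 0.5359
Critical value: t_{0.025,30} = ±2.042
p-value ≈ 0.5960
Decision: fail to reject H₀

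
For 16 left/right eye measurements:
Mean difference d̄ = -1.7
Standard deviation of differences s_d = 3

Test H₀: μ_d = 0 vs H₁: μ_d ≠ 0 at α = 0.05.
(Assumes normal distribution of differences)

df = n - 1 = 15
SE = s_d/√n = 3/√16 = 0.7500
t = d̄/SE = -1.7/0.7500 = -2.2667
Critical value: t_{0.025,15} = ±2.131
p-value ≈ 0.0386
Decision: reject H₀

Answer: t = -2.2667, reject H₀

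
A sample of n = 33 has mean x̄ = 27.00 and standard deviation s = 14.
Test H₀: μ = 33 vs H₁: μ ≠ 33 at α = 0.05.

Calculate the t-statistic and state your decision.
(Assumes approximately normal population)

df = n - 1 = 32
SE = s/√n = 14/√33 = 2.4371
t = (x̄ - μ₀)/SE = (27.00 - 33)/2.4371 = -2.4619
Critical value: t_{0.025,32} = ±2.037
p-value ≈ 0.0194
Decision: reject H₀

Answer: t = -2.4619, reject H₀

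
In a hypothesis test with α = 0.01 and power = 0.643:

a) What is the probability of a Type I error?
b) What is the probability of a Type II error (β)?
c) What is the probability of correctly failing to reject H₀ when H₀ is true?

a) Type I error probability = α = 0.01
b) Power = P(reject H₀ | H₁ true) = 1 - β = 0.643, so Type II error probability = β = 1 - Power = 0.357
c) P(fail to reject H₀ | H₀ true) = 1 - α = 0.99

Answer: a) 0.01, b) 0.357, c) 0.99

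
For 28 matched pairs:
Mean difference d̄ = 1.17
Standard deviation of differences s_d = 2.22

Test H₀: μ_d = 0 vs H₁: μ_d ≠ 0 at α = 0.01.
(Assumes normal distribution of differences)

Answer: t = 2.7890, reject H₀

Derivation:
df = n - 1 = 27
SE = s_d/√n = 2.22/√28 = 0.4195
t = d̄/SE = 1.17/0.4195 = 2.7890
Critical value: t_{0.005,27} = ±2.771
p-value ≈ 0.0096
Decision: reject H₀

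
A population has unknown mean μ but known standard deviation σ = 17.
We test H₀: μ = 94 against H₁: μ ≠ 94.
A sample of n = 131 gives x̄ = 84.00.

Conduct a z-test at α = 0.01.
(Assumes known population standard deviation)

Answer: z = -6.7326, reject H₀

Derivation:
Standard error: SE = σ/√n = 17/√131 = 1.4853
z-statistic: z = (x̄ - μ₀)/SE = (84.00 - 94)/1.4853 = -6.7326
Critical value: ±2.576
p-value < 0.0001
Decision: reject H₀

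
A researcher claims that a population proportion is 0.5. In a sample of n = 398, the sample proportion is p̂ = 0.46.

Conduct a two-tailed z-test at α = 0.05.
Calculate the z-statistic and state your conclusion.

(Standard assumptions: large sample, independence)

H₀: p = 0.5, H₁: p ≠ 0.5
Standard error: SE = √(p₀(1-p₀)/n) = √(0.5×0.5/398) = 0.025063
z-statistic: z = (p̂ - p₀)/SE = (0.46 - 0.5)/0.025063 = -1.5960
Critical value: z_0.025 = ±1.960
p-value = 0.1105
Decision: fail to reject H₀ at α = 0.05

Answer: z = -1.5960, fail to reject H₀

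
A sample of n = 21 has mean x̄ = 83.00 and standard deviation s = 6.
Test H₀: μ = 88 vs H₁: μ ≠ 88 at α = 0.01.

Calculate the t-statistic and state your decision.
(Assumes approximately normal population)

Answer: t = -3.8188, reject H₀

Derivation:
df = n - 1 = 20
SE = s/√n = 6/√21 = 1.3093
t = (x̄ - μ₀)/SE = (83.00 - 88)/1.3093 = -3.8188
Critical value: t_{0.005,20} = ±2.845
p-value ≈ 0.0011
Decision: reject H₀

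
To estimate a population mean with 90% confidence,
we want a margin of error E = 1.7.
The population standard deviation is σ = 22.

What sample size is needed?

Answer: n = 454

Derivation:
z_0.05 = 1.645
n = (z×σ/E)² = (1.645×22/1.7)²
n = 453.1890
Round up: n = 454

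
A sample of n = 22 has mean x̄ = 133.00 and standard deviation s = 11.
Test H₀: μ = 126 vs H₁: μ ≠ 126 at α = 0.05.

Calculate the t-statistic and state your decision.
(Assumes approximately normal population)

Answer: t = 2.9848, reject H₀

Derivation:
df = n - 1 = 21
SE = s/√n = 11/√22 = 2.3452
t = (x̄ - μ₀)/SE = (133.00 - 126)/2.3452 = 2.9848
Critical value: t_{0.025,21} = ±2.080
p-value ≈ 0.0071
Decision: reject H₀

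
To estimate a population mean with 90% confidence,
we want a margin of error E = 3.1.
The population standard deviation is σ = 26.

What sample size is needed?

z_0.05 = 1.645
n = (z×σ/E)² = (1.645×26/3.1)²
n = 190.3510
Round up: n = 191

Answer: n = 191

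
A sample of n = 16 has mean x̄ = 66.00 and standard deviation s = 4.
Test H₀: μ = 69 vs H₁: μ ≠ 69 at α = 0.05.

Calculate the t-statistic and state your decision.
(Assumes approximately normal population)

Answer: t = -3.0000, reject H₀

Derivation:
df = n - 1 = 15
SE = s/√n = 4/√16 = 1.0000
t = (x̄ - μ₀)/SE = (66.00 - 69)/1.0000 = -3.0000
Critical value: t_{0.025,15} = ±2.131
p-value ≈ 0.0090
Decision: reject H₀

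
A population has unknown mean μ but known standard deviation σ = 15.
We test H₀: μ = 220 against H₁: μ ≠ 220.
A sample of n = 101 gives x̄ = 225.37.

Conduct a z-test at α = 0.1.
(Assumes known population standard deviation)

Answer: z = 3.5977, reject H₀

Derivation:
Standard error: SE = σ/√n = 15/√101 = 1.4926
z-statistic: z = (x̄ - μ₀)/SE = (225.37 - 220)/1.4926 = 3.5977
Critical value: ±1.645
p-value = 0.0003
Decision: reject H₀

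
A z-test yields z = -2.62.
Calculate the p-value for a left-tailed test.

Answer: p-value ≈ 0.0044

Derivation:
For z = -2.62:
p = P(Z < -2.62) = Φ(-2.62) = 0.0044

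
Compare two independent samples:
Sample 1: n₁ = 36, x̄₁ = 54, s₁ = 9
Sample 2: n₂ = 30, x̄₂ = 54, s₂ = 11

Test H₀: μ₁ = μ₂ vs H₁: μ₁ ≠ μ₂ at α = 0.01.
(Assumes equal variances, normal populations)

Pooled variance: s²_p = [35×9² + 29×11²]/(64) = 99.1250
s_p = 9.9562
SE = s_p×√(1/n₁ + 1/n₂) = 9.9562×√(1/36 + 1/30) = 2.4612
t = (x̄₁ - x̄₂)/SE = (54 - 54)/2.4612 = 0.0000
df = 64, t-critical = ±2.655
Decision: fail to reject H₀

Answer: t = 0.0000, fail to reject H₀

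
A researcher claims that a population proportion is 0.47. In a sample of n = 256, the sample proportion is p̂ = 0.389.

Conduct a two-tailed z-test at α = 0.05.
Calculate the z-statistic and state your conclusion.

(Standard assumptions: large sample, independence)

H₀: p = 0.47, H₁: p ≠ 0.47
Standard error: SE = √(p₀(1-p₀)/n) = √(0.47×0.53/256) = 0.031194
z-statistic: z = (p̂ - p₀)/SE = (0.389 - 0.47)/0.031194 = -2.5967
Critical value: z_0.025 = ±1.960
p-value = 0.0094
Decision: reject H₀ at α = 0.05

Answer: z = -2.5967, reject H₀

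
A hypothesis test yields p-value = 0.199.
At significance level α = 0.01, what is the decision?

Answer: fail to reject H₀

Derivation:
Compare p-value to α:
0.199 ≥ 0.01
Decision: fail to reject H₀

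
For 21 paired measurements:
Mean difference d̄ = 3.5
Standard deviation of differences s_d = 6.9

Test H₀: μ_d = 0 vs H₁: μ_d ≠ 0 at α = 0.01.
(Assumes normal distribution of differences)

Answer: t = 2.3245, fail to reject H₀

Derivation:
df = n - 1 = 20
SE = s_d/√n = 6.9/√21 = 1.5057
t = d̄/SE = 3.5/1.5057 = 2.3245
Critical value: t_{0.005,20} = ±2.845
p-value ≈ 0.0307
Decision: fail to reject H₀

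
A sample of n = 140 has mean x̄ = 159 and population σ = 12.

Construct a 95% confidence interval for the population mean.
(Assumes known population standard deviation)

Confidence level: 95%, α = 0.05
z_0.025 = 1.960
SE = σ/√n = 12/√140 = 1.0142
Margin of error = 1.960 × 1.0142 = 1.9878
CI: x̄ ± margin = 159 ± 1.9878
CI: (157.0122, 160.9878)

Answer: (157.0122, 160.9878)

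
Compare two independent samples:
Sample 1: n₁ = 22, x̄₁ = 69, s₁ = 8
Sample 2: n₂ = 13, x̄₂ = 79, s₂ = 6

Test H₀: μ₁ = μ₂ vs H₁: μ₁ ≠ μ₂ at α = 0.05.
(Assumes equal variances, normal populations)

Pooled variance: s²_p = [21×8² + 12×6²]/(33) = 53.8182
s_p = 7.3361
SE = s_p×√(1/n₁ + 1/n₂) = 7.3361×√(1/22 + 1/13) = 2.5664
t = (x̄₁ - x̄₂)/SE = (69 - 79)/2.5664 = -3.8965
df = 33, t-critical = ±2.035
Decision: reject H₀

Answer: t = -3.8965, reject H₀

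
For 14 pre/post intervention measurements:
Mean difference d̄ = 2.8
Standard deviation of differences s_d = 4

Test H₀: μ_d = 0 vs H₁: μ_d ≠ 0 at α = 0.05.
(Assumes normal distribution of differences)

df = n - 1 = 13
SE = s_d/√n = 4/√14 = 1.0690
t = d̄/SE = 2.8/1.0690 = 2.6193
Critical value: t_{0.025,13} = ±2.160
p-value ≈ 0.0212
Decision: reject H₀

Answer: t = 2.6193, reject H₀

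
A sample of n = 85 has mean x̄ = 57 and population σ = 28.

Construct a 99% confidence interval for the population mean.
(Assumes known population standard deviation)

Confidence level: 99%, α = 0.01
z_0.005 = 2.576
SE = σ/√n = 28/√85 = 3.0370
Margin of error = 2.576 × 3.0370 = 7.8233
CI: x̄ ± margin = 57 ± 7.8233
CI: (49.1767, 64.8233)

Answer: (49.1767, 64.8233)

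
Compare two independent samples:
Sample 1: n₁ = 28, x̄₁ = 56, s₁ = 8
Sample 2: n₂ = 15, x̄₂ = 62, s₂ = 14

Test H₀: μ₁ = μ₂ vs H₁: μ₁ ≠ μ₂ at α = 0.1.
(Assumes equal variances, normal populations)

Pooled variance: s²_p = [27×8² + 14×14²]/(41) = 109.0732
s_p = 10.4438
SE = s_p×√(1/n₁ + 1/n₂) = 10.4438×√(1/28 + 1/15) = 3.3417
t = (x̄₁ - x̄₂)/SE = (56 - 62)/3.3417 = -1.7955
df = 41, t-critical = ±1.683
Decision: reject H₀

Answer: t = -1.7955, reject H₀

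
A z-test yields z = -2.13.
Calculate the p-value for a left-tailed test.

For z = -2.13:
p = P(Z < -2.13) = Φ(-2.13) = 0.0166

Answer: p-value ≈ 0.0166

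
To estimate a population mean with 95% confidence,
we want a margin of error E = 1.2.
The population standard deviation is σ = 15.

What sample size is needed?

Answer: n = 601

Derivation:
z_0.025 = 1.960
n = (z×σ/E)² = (1.960×15/1.2)²
n = 600.2500
Round up: n = 601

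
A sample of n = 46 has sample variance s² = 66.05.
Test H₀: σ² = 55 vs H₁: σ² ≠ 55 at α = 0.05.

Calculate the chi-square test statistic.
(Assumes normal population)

df = n - 1 = 45
χ² = (n-1)s²/σ₀² = 45×66.05/55 = 54.0409
Critical values: χ²_{0.975,45} = 28.366, χ²_{0.025,45} = 65.410
Rejection region: χ² < 28.366 or χ² > 65.410
Decision: fail to reject H₀

Answer: χ² = 54.0409, fail to reject H₀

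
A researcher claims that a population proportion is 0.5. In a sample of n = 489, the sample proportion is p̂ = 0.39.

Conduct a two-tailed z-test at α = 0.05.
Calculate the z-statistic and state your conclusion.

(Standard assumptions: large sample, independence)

Answer: z = -4.8649, reject H₀

Derivation:
H₀: p = 0.5, H₁: p ≠ 0.5
Standard error: SE = √(p₀(1-p₀)/n) = √(0.5×0.5/489) = 0.022611
z-statistic: z = (p̂ - p₀)/SE = (0.39 - 0.5)/0.022611 = -4.8649
Critical value: z_0.025 = ±1.960
p-value < 0.0001
Decision: reject H₀ at α = 0.05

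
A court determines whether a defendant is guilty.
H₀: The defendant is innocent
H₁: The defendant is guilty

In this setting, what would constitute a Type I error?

Type I error: rejecting H₀ when it is actually true (false positive).
Type II error: failing to reject H₀ when H₁ is actually true (false negative).

Answer: Convicting an innocent person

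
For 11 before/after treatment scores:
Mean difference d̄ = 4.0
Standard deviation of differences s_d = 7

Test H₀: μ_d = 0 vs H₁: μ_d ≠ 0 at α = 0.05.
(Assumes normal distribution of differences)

df = n - 1 = 10
SE = s_d/√n = 7/√11 = 2.1106
t = d̄/SE = 4.0/2.1106 = 1.8952
Critical value: t_{0.025,10} = ±2.228
p-value ≈ 0.0873
Decision: fail to reject H₀

Answer: t = 1.8952, fail to reject H₀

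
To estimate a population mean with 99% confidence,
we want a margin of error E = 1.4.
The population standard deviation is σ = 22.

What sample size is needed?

Answer: n = 1639

Derivation:
z_0.005 = 2.576
n = (z×σ/E)² = (2.576×22/1.4)²
n = 1638.6304
Round up: n = 1639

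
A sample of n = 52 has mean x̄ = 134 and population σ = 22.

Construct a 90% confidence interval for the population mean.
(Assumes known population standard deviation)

Confidence level: 90%, α = 0.1
z_0.05 = 1.645
SE = σ/√n = 22/√52 = 3.0509
Margin of error = 1.645 × 3.0509 = 5.0187
CI: x̄ ± margin = 134 ± 5.0187
CI: (128.9813, 139.0187)

Answer: (128.9813, 139.0187)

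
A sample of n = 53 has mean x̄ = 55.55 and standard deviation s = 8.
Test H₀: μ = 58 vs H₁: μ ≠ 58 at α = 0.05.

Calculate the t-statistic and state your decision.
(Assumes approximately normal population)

df = n - 1 = 52
SE = s/√n = 8/√53 = 1.0989
t = (x̄ - μ₀)/SE = (55.55 - 58)/1.0989 = -2.2295
Critical value: t_{0.025,52} = ±2.007
p-value ≈ 0.0301
Decision: reject H₀

Answer: t = -2.2295, reject H₀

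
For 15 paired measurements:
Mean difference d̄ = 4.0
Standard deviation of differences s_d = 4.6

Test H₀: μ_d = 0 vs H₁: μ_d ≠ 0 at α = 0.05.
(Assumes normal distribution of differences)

df = n - 1 = 14
SE = s_d/√n = 4.6/√15 = 1.1877
t = d̄/SE = 4.0/1.1877 = 3.3679
Critical value: t_{0.025,14} = ±2.145
p-value ≈ 0.0046
Decision: reject H₀

Answer: t = 3.3679, reject H₀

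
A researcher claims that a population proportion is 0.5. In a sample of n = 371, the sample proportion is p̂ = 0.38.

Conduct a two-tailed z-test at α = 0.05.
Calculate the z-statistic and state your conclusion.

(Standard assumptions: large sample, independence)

H₀: p = 0.5, H₁: p ≠ 0.5
Standard error: SE = √(p₀(1-p₀)/n) = √(0.5×0.5/371) = 0.025959
z-statistic: z = (p̂ - p₀)/SE = (0.38 - 0.5)/0.025959 = -4.6227
Critical value: z_0.025 = ±1.960
p-value < 0.0001
Decision: reject H₀ at α = 0.05

Answer: z = -4.6227, reject H₀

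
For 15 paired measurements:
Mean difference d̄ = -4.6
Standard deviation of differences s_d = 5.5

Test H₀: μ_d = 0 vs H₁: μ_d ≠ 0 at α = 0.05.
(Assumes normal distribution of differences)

Answer: t = -3.2392, reject H₀

Derivation:
df = n - 1 = 14
SE = s_d/√n = 5.5/√15 = 1.4201
t = d̄/SE = -4.6/1.4201 = -3.2392
Critical value: t_{0.025,14} = ±2.145
p-value ≈ 0.0059
Decision: reject H₀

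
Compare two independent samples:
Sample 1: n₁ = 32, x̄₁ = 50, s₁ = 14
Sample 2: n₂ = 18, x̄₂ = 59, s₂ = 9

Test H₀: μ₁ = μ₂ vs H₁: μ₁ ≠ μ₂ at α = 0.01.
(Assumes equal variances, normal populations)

Answer: t = -2.4514, fail to reject H₀

Derivation:
Pooled variance: s²_p = [31×14² + 17×9²]/(48) = 155.2708
s_p = 12.4608
SE = s_p×√(1/n₁ + 1/n₂) = 12.4608×√(1/32 + 1/18) = 3.6713
t = (x̄₁ - x̄₂)/SE = (50 - 59)/3.6713 = -2.4514
df = 48, t-critical = ±2.682
Decision: fail to reject H₀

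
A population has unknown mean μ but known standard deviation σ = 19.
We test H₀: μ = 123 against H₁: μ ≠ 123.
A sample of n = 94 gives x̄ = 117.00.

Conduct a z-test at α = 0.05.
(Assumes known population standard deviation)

Standard error: SE = σ/√n = 19/√94 = 1.9597
z-statistic: z = (x̄ - μ₀)/SE = (117.00 - 123)/1.9597 = -3.0617
Critical value: ±1.960
p-value = 0.0022
Decision: reject H₀

Answer: z = -3.0617, reject H₀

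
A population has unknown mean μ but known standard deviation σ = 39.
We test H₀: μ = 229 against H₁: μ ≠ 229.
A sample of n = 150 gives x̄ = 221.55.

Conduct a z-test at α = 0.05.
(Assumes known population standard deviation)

Standard error: SE = σ/√n = 39/√150 = 3.1843
z-statistic: z = (x̄ - μ₀)/SE = (221.55 - 229)/3.1843 = -2.3396
Critical value: ±1.960
p-value = 0.0193
Decision: reject H₀

Answer: z = -2.3396, reject H₀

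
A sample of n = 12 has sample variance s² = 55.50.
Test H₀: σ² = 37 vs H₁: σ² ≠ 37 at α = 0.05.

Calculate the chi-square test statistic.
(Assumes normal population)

df = n - 1 = 11
χ² = (n-1)s²/σ₀² = 11×55.50/37 = 16.5000
Critical values: χ²_{0.975,11} = 3.816, χ²_{0.025,11} = 21.920
Rejection region: χ² < 3.816 or χ² > 21.920
Decision: fail to reject H₀

Answer: χ² = 16.5000, fail to reject H₀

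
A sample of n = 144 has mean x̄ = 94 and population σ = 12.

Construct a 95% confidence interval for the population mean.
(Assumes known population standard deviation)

Confidence level: 95%, α = 0.05
z_0.025 = 1.960
SE = σ/√n = 12/√144 = 1.0000
Margin of error = 1.960 × 1.0000 = 1.9600
CI: x̄ ± margin = 94 ± 1.9600
CI: (92.0400, 95.9600)

Answer: (92.0400, 95.9600)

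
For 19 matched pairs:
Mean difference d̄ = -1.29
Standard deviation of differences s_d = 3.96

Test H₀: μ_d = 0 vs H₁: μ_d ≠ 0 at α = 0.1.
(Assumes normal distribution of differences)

Answer: t = -1.4199, fail to reject H₀

Derivation:
df = n - 1 = 18
SE = s_d/√n = 3.96/√19 = 0.9085
t = d̄/SE = -1.29/0.9085 = -1.4199
Critical value: t_{0.05,18} = ±1.734
p-value ≈ 0.1727
Decision: fail to reject H₀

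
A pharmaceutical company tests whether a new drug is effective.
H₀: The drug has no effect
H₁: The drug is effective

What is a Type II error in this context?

Answer: Failing to detect the drug's effect when it actually works

Derivation:
Type I error: rejecting H₀ when it is actually true (false positive).
Type II error: failing to reject H₀ when H₁ is actually true (false negative).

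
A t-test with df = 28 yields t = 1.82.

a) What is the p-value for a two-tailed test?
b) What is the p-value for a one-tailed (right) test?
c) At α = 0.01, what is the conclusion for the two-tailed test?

Answer: a) 0.0795, b) 0.0397, c) fail to reject H₀

Derivation:
Using t-distribution with df = 28:
a) Two-tailed: p = 2×P(T > 1.82) = 0.0795
b) One-tailed: p = P(T > 1.82) = 0.0397
c) 0.0795 ≥ 0.01, fail to reject H₀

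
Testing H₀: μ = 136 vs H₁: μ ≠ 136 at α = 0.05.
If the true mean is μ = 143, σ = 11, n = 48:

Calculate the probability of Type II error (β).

Answer: β ≈ 0.0072

Derivation:
SE = σ/√n = 11/√48 = 1.5877
Critical values: μ₀ ± z_0.025×SE = 136 ± 1.960×1.5877
Acceptance region: (132.8881, 139.1119)
Under H₁ (μ = 143): z_high = (139.1119 - 143)/1.5877 = -2.4489, z_low = (132.8881 - 143)/1.5877 = -6.3689
β = P(not reject | H₁) = Φ(-2.4489) - Φ(-6.3689) ≈ 0.0072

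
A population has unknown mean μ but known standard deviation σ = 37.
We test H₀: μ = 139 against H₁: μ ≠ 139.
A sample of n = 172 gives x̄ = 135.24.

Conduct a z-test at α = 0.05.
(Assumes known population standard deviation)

Standard error: SE = σ/√n = 37/√172 = 2.8212
z-statistic: z = (x̄ - μ₀)/SE = (135.24 - 139)/2.8212 = -1.3328
Critical value: ±1.960
p-value = 0.1826
Decision: fail to reject H₀

Answer: z = -1.3328, fail to reject H₀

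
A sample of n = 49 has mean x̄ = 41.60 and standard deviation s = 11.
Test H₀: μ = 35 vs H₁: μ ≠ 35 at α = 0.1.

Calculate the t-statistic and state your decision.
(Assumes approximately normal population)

df = n - 1 = 48
SE = s/√n = 11/√49 = 1.5714
t = (x̄ - μ₀)/SE = (41.60 - 35)/1.5714 = 4.2001
Critical value: t_{0.05,48} = ±1.677
p-value ≈ 0.0001
Decision: reject H₀

Answer: t = 4.2001, reject H₀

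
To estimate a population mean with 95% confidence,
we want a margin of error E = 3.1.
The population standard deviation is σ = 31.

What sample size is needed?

z_0.025 = 1.960
n = (z×σ/E)² = (1.960×31/3.1)²
n = 384.1600
Round up: n = 385

Answer: n = 385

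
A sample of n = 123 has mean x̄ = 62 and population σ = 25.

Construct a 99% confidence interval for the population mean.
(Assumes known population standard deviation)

Confidence level: 99%, α = 0.01
z_0.005 = 2.576
SE = σ/√n = 25/√123 = 2.2542
Margin of error = 2.576 × 2.2542 = 5.8068
CI: x̄ ± margin = 62 ± 5.8068
CI: (56.1932, 67.8068)

Answer: (56.1932, 67.8068)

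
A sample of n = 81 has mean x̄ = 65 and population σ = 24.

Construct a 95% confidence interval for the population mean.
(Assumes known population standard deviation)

Answer: (59.7733, 70.2267)

Derivation:
Confidence level: 95%, α = 0.05
z_0.025 = 1.960
SE = σ/√n = 24/√81 = 2.6667
Margin of error = 1.960 × 2.6667 = 5.2267
CI: x̄ ± margin = 65 ± 5.2267
CI: (59.7733, 70.2267)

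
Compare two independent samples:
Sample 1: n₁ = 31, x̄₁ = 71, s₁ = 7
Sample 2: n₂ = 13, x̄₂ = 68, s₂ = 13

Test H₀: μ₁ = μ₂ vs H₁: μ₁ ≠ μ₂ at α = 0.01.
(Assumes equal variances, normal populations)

Answer: t = 0.9949, fail to reject H₀

Derivation:
Pooled variance: s²_p = [30×7² + 12×13²]/(42) = 83.2857
s_p = 9.1261
SE = s_p×√(1/n₁ + 1/n₂) = 9.1261×√(1/31 + 1/13) = 3.0155
t = (x̄₁ - x̄₂)/SE = (71 - 68)/3.0155 = 0.9949
df = 42, t-critical = ±2.698
Decision: fail to reject H₀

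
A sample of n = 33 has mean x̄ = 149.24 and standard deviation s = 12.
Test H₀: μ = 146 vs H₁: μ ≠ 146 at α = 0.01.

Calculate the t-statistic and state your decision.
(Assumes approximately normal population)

df = n - 1 = 32
SE = s/√n = 12/√33 = 2.0889
t = (x̄ - μ₀)/SE = (149.24 - 146)/2.0889 = 1.5511
Critical value: t_{0.005,32} = ±2.738
p-value ≈ 0.1307
Decision: fail to reject H₀

Answer: t = 1.5511, fail to reject H₀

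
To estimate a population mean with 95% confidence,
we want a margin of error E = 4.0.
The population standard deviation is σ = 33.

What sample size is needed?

z_0.025 = 1.960
n = (z×σ/E)² = (1.960×33/4.0)²
n = 261.4689
Round up: n = 262

Answer: n = 262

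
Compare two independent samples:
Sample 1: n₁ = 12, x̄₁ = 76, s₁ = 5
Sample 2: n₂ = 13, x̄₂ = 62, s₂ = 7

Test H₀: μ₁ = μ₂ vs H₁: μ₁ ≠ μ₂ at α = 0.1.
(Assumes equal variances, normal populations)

Pooled variance: s²_p = [11×5² + 12×7²]/(23) = 37.5217
s_p = 6.1255
SE = s_p×√(1/n₁ + 1/n₂) = 6.1255×√(1/12 + 1/13) = 2.4522
t = (x̄₁ - x̄₂)/SE = (76 - 62)/2.4522 = 5.7092
df = 23, t-critical = ±1.714
Decision: reject H₀

Answer: t = 5.7092, reject H₀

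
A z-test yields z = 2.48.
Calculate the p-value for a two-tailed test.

Answer: p-value ≈ 0.0131

Derivation:
For z = 2.48:
p = 2×P(Z > |2.48|) = 2×(1 - Φ(2.48)) = 0.0131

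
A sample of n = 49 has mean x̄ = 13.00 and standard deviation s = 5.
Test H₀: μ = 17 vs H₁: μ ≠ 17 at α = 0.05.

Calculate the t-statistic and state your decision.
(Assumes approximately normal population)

Answer: t = -5.5999, reject H₀

Derivation:
df = n - 1 = 48
SE = s/√n = 5/√49 = 0.7143
t = (x̄ - μ₀)/SE = (13.00 - 17)/0.7143 = -5.5999
Critical value: t_{0.025,48} = ±2.011
p-value < 0.0001
Decision: reject H₀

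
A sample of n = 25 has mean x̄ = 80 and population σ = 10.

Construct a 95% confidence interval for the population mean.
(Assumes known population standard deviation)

Confidence level: 95%, α = 0.05
z_0.025 = 1.960
SE = σ/√n = 10/√25 = 2.0000
Margin of error = 1.960 × 2.0000 = 3.9200
CI: x̄ ± margin = 80 ± 3.9200
CI: (76.0800, 83.9200)

Answer: (76.0800, 83.9200)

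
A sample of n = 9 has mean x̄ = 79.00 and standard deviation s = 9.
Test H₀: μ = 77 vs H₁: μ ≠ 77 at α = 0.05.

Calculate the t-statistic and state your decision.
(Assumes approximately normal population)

df = n - 1 = 8
SE = s/√n = 9/√9 = 3.0000
t = (x̄ - μ₀)/SE = (79.00 - 77)/3.0000 = 0.6667
Critical value: t_{0.025,8} = ±2.306
p-value ≈ 0.5237
Decision: fail to reject H₀

Answer: t = 0.6667, fail to reject H₀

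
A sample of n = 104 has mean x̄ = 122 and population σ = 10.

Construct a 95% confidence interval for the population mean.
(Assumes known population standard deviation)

Confidence level: 95%, α = 0.05
z_0.025 = 1.960
SE = σ/√n = 10/√104 = 0.9806
Margin of error = 1.960 × 0.9806 = 1.9220
CI: x̄ ± margin = 122 ± 1.9220
CI: (120.0780, 123.9220)

Answer: (120.0780, 123.9220)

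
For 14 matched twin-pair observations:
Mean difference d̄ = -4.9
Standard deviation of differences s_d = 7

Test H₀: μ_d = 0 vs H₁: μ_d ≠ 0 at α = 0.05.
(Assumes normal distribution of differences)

df = n - 1 = 13
SE = s_d/√n = 7/√14 = 1.8708
t = d̄/SE = -4.9/1.8708 = -2.6192
Critical value: t_{0.025,13} = ±2.160
p-value ≈ 0.0212
Decision: reject H₀

Answer: t = -2.6192, reject H₀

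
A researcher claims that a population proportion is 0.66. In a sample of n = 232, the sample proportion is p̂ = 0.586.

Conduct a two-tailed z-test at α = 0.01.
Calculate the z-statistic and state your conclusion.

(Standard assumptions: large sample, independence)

Answer: z = -2.3793, fail to reject H₀

Derivation:
H₀: p = 0.66, H₁: p ≠ 0.66
Standard error: SE = √(p₀(1-p₀)/n) = √(0.66×0.34/232) = 0.031101
z-statistic: z = (p̂ - p₀)/SE = (0.586 - 0.66)/0.031101 = -2.3793
Critical value: z_0.005 = ±2.576
p-value = 0.0173
Decision: fail to reject H₀ at α = 0.01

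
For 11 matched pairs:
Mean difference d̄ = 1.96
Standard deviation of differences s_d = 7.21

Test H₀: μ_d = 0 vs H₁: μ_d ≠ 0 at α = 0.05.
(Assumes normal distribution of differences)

Answer: t = 0.9016, fail to reject H₀

Derivation:
df = n - 1 = 10
SE = s_d/√n = 7.21/√11 = 2.1739
t = d̄/SE = 1.96/2.1739 = 0.9016
Critical value: t_{0.025,10} = ±2.228
p-value ≈ 0.3885
Decision: fail to reject H₀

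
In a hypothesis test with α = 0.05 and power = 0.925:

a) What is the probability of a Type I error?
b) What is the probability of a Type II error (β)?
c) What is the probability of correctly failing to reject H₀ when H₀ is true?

a) Type I error probability = α = 0.05
b) Power = P(reject H₀ | H₁ true) = 1 - β = 0.925, so Type II error probability = β = 1 - Power = 0.075
c) P(fail to reject H₀ | H₀ true) = 1 - α = 0.95

Answer: a) 0.05, b) 0.075, c) 0.95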